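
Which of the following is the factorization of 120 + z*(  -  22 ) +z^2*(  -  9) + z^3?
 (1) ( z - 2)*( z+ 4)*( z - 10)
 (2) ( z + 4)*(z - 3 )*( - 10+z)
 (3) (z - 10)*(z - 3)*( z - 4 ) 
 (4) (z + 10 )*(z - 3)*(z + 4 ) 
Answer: 2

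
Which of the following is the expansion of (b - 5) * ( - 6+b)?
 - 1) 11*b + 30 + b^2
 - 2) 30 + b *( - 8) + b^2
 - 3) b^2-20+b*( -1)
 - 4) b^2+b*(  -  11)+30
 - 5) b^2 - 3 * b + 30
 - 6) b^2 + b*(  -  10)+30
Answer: 4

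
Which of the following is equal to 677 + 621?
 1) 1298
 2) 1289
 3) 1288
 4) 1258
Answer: 1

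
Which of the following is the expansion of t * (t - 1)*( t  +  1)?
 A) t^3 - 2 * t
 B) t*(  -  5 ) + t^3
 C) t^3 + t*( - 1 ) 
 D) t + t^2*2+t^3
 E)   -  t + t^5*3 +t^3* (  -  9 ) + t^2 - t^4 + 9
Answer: C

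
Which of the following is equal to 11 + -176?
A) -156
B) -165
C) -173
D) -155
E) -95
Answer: B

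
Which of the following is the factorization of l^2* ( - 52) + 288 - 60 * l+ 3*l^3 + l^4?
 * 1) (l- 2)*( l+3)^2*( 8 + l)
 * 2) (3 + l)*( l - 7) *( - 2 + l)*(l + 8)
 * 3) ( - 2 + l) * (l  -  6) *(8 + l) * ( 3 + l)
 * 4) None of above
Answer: 3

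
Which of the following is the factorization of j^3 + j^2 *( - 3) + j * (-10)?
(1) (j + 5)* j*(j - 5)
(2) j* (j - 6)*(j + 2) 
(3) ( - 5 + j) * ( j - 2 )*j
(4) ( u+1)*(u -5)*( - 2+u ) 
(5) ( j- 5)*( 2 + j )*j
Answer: 5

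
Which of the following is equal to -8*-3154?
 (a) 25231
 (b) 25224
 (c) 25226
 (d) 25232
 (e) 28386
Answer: d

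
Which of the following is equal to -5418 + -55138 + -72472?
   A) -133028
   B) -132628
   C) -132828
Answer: A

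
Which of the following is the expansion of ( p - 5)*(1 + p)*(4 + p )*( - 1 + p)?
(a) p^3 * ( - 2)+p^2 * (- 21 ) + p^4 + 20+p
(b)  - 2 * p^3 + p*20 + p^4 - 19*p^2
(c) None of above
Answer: c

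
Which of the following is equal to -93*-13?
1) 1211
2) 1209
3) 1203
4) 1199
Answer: 2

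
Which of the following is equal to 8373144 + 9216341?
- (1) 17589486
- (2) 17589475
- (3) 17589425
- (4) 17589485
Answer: 4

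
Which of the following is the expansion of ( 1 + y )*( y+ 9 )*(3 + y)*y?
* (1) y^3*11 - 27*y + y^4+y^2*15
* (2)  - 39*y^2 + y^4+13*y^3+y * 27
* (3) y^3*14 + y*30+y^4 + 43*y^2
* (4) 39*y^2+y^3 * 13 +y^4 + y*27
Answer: 4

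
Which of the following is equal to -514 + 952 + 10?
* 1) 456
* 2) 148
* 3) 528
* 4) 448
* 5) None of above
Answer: 4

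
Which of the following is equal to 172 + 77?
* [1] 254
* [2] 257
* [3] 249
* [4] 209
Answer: 3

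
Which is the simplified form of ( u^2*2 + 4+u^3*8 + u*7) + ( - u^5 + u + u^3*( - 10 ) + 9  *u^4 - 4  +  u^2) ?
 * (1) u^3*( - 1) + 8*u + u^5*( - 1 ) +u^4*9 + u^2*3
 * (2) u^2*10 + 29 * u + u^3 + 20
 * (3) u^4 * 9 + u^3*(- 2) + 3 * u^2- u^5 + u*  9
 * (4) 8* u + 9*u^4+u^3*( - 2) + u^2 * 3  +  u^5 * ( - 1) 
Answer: 4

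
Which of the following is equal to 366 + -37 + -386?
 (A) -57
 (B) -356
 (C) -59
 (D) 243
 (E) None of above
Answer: A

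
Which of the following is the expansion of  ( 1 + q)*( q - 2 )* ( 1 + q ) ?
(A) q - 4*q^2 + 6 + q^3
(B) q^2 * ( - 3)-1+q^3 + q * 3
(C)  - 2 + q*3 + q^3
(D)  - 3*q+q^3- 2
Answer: D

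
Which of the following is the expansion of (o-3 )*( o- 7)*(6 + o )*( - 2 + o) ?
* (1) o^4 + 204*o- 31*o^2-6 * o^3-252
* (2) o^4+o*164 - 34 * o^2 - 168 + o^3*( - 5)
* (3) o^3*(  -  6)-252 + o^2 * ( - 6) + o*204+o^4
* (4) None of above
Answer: 1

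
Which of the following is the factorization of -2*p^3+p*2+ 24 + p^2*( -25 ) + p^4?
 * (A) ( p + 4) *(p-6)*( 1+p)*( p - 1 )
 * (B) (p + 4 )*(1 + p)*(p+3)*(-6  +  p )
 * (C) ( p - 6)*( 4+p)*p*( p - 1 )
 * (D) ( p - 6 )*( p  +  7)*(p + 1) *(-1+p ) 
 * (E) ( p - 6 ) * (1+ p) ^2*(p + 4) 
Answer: A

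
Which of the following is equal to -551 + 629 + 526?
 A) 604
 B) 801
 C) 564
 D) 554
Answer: A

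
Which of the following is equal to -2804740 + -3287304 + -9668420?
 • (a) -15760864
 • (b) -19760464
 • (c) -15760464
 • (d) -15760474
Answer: c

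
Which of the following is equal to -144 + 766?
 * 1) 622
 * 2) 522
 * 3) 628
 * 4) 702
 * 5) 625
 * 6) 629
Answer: 1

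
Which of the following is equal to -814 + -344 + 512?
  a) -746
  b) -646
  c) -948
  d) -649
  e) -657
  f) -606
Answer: b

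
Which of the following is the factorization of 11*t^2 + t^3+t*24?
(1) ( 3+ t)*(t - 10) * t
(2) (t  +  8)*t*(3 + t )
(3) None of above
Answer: 2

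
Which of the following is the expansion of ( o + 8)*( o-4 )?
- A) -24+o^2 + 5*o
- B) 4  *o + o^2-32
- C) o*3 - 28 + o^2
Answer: B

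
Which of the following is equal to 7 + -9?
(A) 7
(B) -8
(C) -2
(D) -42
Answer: C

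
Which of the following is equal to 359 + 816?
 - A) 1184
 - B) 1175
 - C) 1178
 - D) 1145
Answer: B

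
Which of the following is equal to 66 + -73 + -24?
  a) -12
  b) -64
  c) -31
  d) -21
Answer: c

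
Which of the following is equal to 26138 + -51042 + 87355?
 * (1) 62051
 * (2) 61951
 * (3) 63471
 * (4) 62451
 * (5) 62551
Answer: 4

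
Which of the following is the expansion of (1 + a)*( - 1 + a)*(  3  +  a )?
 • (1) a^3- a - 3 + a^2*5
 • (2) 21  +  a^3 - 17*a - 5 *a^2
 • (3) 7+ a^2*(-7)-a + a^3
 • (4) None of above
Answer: 4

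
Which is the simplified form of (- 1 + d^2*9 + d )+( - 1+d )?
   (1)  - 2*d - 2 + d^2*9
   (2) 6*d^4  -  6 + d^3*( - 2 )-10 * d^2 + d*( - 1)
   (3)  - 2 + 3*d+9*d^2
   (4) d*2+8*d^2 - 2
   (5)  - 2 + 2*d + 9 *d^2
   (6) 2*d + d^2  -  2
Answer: 5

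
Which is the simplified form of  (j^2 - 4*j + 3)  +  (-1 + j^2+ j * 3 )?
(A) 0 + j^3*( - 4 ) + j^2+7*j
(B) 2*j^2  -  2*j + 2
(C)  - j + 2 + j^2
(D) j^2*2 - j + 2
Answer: D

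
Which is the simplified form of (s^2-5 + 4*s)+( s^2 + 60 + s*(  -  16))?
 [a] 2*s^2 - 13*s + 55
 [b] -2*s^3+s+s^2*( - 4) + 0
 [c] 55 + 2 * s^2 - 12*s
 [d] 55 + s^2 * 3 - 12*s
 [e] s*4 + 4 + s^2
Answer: c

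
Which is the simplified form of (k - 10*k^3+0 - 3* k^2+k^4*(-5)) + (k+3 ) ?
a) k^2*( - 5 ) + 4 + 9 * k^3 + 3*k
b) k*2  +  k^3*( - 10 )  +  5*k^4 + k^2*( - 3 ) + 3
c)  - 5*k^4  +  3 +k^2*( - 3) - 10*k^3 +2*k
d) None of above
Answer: c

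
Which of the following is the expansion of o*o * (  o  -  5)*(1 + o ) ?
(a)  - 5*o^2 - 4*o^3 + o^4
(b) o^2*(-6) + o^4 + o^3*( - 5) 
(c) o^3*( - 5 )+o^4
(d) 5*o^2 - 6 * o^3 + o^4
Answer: a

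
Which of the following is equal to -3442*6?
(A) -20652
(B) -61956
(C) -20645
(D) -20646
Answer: A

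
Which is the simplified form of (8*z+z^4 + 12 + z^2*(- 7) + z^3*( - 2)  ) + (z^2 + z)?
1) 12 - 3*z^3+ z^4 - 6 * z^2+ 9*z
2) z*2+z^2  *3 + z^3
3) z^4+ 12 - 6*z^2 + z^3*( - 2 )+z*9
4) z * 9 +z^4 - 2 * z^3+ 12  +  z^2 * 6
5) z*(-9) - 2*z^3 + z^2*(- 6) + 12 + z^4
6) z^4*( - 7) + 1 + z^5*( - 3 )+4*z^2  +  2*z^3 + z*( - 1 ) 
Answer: 3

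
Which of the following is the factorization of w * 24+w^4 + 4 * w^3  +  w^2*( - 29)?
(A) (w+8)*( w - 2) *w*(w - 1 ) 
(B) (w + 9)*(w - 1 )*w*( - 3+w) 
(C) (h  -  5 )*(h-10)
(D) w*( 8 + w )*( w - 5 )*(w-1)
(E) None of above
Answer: E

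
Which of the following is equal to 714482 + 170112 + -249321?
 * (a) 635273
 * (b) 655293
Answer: a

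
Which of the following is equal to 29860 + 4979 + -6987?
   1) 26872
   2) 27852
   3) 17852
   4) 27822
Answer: 2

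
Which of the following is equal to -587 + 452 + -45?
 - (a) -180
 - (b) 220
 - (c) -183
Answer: a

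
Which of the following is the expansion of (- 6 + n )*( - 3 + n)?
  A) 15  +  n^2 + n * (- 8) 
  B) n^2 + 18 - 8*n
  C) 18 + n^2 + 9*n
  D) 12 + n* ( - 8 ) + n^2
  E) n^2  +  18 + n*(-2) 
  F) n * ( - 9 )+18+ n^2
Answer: F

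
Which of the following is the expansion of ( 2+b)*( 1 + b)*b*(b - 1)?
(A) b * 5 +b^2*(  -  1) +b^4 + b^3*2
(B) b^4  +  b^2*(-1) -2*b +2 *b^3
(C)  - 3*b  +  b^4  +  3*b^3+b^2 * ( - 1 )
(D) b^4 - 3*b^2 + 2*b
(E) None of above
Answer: B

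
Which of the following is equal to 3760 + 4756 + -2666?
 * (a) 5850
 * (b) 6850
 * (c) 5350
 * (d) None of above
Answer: a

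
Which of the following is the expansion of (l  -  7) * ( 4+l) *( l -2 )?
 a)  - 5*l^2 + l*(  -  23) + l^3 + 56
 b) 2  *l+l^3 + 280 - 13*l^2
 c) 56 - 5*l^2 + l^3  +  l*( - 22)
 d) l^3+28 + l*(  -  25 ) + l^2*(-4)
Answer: c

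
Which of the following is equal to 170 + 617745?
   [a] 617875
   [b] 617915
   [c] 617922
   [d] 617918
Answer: b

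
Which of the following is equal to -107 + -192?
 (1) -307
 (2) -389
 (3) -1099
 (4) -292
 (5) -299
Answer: 5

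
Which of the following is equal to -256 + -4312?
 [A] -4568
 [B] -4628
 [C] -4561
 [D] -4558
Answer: A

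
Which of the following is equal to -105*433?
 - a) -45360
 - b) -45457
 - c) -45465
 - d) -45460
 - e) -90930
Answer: c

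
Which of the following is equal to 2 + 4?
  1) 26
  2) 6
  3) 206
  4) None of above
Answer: 2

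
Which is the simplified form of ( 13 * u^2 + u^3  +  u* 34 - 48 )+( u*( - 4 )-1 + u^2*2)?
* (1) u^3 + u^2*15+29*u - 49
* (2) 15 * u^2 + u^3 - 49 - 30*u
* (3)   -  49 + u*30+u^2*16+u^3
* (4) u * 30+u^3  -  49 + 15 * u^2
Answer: 4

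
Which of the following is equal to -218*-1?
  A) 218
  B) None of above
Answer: A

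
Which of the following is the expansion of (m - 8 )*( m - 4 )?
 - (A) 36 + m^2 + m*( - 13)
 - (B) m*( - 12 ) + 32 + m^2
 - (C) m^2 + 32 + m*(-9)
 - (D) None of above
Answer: B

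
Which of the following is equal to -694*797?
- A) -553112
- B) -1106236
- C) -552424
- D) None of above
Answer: D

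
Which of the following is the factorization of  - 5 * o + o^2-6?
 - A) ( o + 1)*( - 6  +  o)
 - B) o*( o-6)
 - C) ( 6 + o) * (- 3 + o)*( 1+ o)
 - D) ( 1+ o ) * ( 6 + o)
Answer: A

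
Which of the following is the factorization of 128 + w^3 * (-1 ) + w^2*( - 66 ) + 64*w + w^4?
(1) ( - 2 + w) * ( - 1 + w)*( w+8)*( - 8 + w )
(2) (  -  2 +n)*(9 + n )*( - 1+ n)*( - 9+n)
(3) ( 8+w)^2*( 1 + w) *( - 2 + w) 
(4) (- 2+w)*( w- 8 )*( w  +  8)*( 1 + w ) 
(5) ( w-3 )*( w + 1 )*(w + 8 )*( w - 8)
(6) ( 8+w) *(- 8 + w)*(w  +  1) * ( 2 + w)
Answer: 4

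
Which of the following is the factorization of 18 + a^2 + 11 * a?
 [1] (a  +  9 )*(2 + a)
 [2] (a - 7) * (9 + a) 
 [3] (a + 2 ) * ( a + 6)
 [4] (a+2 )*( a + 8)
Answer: 1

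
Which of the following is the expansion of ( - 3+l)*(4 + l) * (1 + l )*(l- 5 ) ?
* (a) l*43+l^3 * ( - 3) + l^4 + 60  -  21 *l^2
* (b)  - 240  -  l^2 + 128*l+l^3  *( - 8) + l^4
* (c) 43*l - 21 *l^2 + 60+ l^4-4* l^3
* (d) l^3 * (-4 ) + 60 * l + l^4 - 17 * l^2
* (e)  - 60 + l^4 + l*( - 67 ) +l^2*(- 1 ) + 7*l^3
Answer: a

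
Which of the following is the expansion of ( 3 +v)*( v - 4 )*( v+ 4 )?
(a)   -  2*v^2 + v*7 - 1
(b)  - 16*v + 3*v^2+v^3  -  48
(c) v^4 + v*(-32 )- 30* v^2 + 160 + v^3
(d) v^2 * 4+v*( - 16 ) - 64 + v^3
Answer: b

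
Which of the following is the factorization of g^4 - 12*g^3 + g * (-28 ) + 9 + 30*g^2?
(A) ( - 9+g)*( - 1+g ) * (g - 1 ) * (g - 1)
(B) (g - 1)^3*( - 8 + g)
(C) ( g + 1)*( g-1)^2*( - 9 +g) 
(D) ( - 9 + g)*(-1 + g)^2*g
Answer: A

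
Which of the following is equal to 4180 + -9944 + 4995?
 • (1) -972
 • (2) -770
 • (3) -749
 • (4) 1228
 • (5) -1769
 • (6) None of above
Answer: 6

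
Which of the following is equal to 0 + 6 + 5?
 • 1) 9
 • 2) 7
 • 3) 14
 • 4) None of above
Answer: 4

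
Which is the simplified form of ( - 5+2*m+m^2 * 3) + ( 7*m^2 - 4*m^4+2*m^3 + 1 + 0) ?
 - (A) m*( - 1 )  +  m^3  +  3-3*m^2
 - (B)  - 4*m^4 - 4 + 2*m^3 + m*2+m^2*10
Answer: B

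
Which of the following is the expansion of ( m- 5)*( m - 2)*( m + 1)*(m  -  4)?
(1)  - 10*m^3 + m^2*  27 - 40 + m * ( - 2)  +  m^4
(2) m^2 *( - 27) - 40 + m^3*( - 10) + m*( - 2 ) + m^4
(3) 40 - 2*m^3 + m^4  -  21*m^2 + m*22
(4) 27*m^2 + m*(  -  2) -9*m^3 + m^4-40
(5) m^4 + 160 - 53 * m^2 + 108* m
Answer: 1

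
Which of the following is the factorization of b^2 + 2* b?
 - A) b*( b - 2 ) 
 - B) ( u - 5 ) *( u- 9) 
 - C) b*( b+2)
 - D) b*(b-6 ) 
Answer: C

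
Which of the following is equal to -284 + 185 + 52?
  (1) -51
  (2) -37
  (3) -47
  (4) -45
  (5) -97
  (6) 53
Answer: 3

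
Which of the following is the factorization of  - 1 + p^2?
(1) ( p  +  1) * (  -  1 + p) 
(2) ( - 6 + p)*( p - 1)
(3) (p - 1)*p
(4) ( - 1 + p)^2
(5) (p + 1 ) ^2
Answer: 1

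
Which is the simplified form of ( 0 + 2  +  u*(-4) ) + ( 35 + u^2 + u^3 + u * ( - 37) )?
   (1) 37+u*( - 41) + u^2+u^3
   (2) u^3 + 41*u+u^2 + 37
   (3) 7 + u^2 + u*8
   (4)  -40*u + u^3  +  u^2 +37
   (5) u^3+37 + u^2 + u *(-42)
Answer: 1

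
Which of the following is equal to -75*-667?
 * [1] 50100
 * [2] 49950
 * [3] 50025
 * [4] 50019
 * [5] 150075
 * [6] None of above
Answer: 3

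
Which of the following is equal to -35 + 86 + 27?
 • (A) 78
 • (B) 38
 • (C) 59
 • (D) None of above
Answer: A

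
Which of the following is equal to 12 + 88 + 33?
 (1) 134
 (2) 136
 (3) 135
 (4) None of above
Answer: 4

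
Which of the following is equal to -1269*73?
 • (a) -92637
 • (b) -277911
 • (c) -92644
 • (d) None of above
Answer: a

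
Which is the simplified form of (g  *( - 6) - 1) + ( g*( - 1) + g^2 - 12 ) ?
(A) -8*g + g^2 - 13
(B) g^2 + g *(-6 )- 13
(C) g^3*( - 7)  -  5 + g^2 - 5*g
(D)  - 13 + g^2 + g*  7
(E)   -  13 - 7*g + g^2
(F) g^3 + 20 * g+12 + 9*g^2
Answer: E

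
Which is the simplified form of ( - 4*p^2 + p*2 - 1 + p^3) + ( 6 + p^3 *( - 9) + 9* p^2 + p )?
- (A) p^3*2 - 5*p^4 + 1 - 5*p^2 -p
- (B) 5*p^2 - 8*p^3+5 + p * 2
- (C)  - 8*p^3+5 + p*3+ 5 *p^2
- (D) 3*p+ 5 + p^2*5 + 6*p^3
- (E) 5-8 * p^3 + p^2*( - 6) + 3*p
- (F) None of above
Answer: C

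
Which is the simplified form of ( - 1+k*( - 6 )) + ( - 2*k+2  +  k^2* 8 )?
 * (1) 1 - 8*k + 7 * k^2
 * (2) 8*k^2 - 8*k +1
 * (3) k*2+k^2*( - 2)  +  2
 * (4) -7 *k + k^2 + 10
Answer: 2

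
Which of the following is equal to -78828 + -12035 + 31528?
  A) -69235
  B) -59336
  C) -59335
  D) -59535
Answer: C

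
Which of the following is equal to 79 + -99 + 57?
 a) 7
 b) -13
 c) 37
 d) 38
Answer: c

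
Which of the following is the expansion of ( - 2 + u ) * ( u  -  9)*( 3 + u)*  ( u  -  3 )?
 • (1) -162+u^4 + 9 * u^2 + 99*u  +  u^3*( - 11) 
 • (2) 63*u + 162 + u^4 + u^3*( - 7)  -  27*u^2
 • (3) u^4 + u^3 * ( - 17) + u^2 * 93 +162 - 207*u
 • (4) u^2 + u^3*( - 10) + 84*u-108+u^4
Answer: 1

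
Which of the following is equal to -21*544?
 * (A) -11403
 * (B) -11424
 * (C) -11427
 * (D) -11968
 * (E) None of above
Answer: B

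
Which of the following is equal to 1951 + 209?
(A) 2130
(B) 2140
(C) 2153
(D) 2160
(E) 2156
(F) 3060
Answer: D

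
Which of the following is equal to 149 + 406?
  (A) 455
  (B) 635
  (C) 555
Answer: C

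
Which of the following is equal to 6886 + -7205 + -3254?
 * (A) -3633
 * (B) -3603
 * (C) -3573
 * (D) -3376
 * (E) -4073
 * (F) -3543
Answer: C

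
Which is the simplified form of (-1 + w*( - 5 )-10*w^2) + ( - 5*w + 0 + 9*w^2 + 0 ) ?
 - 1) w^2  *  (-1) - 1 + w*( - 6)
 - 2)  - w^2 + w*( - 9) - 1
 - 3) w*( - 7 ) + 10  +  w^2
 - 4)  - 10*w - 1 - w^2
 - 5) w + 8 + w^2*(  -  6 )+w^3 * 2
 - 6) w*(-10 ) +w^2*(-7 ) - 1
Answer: 4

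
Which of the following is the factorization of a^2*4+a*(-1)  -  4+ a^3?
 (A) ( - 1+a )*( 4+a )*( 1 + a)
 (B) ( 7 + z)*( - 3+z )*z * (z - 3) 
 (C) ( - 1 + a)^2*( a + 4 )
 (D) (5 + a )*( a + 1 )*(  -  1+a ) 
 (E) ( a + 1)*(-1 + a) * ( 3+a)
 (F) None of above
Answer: A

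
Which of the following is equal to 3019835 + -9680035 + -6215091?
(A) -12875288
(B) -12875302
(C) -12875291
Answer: C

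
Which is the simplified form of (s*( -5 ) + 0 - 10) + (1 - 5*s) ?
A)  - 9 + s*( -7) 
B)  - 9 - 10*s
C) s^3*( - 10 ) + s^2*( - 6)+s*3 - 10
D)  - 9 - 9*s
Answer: B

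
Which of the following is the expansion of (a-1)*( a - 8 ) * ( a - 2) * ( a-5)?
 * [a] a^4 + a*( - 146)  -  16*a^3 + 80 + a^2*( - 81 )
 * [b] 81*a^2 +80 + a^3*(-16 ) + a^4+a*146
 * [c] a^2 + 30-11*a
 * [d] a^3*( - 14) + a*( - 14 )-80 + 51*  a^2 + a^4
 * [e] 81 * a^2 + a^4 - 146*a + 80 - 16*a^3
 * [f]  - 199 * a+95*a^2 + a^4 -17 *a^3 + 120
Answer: e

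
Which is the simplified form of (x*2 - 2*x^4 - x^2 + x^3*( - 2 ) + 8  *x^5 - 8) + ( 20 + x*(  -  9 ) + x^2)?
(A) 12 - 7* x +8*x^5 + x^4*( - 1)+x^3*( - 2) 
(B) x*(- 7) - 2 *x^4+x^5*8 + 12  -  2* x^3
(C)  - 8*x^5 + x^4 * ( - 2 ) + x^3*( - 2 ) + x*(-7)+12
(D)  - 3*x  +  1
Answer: B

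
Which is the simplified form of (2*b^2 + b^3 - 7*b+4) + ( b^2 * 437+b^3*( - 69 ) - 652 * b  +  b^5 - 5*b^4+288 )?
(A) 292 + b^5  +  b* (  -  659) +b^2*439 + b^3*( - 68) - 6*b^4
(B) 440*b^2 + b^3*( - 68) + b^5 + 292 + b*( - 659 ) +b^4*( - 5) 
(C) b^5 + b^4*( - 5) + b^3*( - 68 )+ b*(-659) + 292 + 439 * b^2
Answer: C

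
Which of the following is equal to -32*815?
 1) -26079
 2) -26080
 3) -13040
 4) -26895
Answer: 2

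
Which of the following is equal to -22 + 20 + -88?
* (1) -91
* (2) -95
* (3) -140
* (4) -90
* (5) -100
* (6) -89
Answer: 4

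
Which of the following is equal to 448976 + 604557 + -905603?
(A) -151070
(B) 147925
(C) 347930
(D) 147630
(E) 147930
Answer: E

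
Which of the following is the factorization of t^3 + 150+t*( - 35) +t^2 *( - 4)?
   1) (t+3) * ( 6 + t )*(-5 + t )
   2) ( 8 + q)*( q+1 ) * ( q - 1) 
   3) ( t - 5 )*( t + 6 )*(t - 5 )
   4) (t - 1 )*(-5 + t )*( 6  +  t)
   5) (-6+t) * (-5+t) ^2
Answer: 3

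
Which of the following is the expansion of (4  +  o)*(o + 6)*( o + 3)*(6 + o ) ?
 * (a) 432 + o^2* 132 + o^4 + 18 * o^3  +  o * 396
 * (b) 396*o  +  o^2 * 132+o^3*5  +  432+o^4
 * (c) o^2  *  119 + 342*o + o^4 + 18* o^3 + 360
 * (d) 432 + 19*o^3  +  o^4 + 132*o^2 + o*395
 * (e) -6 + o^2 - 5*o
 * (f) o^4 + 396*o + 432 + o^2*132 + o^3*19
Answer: f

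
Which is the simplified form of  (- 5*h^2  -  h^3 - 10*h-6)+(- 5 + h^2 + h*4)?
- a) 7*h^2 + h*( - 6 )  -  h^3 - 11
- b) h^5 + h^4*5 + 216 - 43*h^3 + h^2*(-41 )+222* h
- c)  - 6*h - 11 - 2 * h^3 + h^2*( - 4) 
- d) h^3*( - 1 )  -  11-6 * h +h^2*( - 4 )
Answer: d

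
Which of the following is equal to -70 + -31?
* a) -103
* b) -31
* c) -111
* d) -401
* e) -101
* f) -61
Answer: e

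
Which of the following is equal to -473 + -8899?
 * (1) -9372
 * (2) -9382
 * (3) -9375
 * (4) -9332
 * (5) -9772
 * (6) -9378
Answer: 1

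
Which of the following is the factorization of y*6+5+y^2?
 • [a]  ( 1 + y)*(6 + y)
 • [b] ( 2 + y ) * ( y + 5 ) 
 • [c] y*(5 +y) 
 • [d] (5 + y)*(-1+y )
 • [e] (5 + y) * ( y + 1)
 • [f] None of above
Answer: e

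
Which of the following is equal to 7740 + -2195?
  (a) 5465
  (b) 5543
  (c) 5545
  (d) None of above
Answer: c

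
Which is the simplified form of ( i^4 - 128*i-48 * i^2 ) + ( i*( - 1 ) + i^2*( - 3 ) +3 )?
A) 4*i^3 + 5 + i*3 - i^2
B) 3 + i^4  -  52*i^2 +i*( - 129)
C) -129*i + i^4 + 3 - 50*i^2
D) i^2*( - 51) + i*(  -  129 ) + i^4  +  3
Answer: D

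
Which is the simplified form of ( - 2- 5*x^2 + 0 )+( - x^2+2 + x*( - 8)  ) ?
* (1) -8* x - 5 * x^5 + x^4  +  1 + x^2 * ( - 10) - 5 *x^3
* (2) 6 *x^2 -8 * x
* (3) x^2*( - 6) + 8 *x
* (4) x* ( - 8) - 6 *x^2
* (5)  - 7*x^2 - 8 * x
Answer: 4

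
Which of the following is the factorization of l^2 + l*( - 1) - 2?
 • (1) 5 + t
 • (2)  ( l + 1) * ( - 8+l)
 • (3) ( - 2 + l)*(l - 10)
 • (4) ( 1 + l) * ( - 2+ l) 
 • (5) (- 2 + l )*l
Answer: 4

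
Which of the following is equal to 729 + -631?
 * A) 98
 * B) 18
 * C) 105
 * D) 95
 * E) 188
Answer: A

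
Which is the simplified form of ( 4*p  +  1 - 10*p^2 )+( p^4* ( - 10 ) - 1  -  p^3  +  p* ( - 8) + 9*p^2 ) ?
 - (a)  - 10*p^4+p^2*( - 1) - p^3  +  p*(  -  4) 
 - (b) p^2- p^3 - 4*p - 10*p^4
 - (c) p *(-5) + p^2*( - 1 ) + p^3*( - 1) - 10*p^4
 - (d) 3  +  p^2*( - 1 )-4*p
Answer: a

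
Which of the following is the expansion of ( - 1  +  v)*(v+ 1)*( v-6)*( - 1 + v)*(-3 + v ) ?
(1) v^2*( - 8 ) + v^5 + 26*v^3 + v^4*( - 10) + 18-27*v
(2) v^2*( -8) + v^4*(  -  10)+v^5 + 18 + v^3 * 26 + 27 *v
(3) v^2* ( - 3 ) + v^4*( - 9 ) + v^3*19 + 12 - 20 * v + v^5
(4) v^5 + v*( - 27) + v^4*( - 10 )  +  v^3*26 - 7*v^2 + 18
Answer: 1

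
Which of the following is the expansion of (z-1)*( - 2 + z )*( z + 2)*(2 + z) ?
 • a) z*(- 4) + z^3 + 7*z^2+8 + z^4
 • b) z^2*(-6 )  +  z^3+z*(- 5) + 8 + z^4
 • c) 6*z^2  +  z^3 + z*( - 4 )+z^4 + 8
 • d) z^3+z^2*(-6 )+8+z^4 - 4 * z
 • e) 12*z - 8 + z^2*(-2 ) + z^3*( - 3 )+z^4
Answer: d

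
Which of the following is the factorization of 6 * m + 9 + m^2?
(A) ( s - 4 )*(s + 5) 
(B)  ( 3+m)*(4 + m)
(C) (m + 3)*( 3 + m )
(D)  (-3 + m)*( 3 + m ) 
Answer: C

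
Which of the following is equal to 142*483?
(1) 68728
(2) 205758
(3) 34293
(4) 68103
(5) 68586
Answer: 5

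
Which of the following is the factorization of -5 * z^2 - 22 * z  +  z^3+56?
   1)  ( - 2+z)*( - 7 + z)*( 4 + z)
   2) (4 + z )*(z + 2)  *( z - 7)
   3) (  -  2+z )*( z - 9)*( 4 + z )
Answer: 1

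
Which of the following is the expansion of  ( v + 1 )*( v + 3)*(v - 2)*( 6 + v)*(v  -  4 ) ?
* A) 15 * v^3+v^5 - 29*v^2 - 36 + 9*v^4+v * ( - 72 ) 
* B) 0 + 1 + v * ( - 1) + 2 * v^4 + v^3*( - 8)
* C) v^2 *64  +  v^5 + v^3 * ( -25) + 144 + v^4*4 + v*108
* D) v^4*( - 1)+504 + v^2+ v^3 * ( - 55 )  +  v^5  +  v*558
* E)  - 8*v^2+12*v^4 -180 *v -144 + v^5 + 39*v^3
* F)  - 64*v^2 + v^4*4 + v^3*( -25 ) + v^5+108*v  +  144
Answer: F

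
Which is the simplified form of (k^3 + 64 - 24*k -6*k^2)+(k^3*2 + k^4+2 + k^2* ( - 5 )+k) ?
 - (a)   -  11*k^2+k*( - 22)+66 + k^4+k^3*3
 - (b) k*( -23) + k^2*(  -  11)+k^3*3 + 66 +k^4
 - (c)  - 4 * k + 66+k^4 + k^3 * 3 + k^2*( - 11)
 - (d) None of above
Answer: b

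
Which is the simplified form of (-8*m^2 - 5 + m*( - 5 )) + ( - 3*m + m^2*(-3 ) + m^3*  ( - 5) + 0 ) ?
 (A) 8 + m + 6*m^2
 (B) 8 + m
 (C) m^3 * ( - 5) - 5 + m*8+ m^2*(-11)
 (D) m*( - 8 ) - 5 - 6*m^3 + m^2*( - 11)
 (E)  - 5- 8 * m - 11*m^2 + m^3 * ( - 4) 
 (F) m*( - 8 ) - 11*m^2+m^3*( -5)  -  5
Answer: F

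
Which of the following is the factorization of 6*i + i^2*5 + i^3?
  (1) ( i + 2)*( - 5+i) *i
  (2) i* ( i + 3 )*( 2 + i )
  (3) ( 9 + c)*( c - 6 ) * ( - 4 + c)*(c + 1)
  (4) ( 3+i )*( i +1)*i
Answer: 2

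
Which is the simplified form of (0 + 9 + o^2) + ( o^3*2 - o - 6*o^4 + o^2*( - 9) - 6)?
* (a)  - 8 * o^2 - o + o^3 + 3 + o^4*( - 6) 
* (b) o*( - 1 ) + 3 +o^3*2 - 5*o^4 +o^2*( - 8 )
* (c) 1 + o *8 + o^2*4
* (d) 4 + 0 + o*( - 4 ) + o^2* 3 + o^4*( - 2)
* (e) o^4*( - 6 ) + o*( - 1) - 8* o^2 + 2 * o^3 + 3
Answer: e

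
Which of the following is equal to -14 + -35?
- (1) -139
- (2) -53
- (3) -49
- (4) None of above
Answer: 3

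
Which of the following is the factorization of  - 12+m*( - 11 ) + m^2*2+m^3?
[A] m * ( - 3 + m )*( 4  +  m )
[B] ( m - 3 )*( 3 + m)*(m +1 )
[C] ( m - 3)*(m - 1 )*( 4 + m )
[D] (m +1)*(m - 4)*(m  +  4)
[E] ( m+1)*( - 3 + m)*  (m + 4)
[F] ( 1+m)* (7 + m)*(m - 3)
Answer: E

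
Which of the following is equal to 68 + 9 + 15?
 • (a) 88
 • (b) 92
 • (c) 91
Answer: b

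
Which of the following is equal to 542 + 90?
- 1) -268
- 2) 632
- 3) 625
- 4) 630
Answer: 2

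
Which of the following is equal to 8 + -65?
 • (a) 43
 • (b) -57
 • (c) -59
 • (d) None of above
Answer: b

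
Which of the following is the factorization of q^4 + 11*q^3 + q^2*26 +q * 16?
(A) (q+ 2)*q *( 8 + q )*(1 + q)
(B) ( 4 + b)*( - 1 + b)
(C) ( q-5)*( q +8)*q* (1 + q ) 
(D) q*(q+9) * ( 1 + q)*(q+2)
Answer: A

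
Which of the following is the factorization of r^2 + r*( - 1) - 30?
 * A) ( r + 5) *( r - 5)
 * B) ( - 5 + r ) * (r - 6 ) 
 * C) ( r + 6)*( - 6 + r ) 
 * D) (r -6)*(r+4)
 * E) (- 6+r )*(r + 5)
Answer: E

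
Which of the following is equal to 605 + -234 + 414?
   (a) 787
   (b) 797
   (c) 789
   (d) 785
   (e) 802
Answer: d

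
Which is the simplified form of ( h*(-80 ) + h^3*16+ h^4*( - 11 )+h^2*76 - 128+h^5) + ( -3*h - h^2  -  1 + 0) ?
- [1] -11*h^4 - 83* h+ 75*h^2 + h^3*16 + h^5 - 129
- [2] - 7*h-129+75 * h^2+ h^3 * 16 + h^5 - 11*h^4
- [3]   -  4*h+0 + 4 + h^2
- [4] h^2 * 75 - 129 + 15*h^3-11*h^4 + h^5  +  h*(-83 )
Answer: 1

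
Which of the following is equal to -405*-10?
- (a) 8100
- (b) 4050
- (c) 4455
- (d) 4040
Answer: b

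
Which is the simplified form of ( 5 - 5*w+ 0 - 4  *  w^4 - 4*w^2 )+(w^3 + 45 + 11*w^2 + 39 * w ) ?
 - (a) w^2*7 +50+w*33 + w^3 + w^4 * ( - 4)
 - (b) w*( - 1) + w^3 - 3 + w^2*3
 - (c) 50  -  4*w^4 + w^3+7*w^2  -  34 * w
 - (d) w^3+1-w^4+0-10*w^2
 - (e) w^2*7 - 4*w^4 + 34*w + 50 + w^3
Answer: e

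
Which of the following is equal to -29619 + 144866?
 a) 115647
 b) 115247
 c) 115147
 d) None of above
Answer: b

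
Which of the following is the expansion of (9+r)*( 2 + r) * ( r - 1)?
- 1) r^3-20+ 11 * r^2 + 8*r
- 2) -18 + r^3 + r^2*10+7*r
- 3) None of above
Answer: 2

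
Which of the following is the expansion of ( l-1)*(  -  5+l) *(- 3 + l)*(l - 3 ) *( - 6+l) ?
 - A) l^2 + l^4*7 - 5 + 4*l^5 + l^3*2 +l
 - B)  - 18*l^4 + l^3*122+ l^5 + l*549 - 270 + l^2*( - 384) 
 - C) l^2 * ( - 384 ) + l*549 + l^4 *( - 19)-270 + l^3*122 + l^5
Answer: B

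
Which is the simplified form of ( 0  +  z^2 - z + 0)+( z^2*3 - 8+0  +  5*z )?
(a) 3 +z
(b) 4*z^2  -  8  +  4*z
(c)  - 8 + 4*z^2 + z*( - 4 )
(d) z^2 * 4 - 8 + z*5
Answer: b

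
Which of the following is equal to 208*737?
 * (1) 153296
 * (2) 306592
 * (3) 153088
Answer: 1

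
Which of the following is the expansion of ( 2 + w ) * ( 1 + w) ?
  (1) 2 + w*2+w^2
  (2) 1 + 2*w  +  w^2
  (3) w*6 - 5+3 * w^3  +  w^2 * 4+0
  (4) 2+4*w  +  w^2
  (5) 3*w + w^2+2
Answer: 5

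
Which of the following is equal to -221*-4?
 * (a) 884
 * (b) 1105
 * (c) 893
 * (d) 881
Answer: a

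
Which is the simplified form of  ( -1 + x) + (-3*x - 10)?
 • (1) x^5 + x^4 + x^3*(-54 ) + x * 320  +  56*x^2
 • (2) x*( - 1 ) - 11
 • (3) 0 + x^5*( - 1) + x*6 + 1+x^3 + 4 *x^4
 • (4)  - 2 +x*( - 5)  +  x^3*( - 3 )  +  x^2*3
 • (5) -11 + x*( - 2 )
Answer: 5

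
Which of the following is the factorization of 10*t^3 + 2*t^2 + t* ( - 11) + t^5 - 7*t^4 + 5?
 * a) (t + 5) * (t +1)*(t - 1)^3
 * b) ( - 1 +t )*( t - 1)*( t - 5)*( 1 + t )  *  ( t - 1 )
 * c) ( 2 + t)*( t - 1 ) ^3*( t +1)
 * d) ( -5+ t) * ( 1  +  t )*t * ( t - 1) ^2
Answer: b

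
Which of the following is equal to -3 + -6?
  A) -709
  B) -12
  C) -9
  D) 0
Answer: C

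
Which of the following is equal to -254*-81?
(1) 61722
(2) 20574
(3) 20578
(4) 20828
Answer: 2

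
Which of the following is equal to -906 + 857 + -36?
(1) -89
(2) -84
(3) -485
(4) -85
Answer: 4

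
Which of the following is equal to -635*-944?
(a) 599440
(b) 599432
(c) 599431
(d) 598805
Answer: a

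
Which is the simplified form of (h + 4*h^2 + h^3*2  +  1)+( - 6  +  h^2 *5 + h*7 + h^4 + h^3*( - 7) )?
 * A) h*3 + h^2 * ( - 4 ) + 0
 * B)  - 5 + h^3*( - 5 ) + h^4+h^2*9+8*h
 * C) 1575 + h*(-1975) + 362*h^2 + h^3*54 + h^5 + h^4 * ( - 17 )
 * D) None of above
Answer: B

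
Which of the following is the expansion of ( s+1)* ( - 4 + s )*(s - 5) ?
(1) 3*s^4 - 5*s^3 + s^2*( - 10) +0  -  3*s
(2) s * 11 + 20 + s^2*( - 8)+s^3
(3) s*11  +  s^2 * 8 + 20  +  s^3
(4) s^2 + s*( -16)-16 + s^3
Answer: 2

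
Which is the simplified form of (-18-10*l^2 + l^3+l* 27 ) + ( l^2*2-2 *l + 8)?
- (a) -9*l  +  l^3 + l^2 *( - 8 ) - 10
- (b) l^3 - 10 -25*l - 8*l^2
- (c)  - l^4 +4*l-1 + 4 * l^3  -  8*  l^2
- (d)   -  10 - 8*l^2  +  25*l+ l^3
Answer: d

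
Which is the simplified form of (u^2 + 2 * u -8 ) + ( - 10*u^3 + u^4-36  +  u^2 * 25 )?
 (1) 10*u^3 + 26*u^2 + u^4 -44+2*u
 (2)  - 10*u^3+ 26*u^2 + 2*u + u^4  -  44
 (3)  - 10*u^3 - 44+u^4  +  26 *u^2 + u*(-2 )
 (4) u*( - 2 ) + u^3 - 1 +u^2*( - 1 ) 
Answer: 2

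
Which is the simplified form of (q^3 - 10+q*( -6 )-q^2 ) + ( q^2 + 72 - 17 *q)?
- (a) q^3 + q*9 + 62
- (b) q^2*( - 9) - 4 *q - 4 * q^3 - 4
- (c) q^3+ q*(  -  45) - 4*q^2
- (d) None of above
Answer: d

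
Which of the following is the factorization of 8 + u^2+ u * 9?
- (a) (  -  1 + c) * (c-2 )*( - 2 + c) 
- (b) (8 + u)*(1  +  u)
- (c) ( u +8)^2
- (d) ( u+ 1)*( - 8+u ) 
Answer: b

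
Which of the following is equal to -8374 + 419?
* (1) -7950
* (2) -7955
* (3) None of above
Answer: 2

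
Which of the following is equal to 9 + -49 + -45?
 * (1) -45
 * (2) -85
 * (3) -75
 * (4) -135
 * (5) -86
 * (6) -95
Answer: 2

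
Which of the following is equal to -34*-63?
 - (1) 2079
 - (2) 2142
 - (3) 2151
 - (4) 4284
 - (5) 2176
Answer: 2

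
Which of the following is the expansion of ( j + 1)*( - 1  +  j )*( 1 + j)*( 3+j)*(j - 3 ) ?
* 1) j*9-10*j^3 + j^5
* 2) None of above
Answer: 2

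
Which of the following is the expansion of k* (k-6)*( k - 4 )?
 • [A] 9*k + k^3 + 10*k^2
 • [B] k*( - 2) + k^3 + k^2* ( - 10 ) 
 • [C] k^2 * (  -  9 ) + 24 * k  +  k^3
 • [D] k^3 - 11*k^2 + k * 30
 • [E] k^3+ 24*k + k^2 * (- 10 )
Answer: E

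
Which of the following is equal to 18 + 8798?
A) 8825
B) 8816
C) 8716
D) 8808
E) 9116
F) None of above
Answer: B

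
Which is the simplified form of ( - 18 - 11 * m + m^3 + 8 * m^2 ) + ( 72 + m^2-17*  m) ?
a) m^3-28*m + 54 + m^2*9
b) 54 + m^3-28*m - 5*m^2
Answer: a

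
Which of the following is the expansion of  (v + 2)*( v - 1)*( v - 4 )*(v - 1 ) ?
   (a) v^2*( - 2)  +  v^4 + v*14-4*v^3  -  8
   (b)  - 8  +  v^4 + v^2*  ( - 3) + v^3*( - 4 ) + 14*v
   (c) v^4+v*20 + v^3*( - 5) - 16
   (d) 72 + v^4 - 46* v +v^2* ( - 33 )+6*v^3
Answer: b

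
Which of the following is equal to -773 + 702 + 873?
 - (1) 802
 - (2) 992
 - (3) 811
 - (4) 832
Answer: 1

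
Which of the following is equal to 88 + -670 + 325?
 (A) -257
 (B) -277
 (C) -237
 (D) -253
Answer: A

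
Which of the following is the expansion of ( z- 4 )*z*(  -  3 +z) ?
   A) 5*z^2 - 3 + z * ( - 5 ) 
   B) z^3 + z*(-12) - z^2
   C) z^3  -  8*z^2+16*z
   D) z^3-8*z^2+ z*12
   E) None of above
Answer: E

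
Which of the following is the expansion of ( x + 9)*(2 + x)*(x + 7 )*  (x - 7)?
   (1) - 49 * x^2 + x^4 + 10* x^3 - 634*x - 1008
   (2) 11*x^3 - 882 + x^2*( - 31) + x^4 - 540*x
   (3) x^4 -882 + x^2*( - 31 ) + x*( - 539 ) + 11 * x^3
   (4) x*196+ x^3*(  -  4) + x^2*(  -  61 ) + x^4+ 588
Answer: 3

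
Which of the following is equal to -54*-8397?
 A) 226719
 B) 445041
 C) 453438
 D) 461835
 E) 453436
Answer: C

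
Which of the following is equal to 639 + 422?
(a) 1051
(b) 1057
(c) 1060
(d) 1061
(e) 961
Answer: d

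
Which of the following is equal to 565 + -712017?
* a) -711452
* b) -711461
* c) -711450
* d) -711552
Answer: a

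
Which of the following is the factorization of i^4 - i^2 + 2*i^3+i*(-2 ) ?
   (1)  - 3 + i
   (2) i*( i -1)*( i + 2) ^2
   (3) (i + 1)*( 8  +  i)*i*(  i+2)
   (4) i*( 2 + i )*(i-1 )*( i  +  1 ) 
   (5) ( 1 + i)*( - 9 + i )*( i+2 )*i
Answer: 4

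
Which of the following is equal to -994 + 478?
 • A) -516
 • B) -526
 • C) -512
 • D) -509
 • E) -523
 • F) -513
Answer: A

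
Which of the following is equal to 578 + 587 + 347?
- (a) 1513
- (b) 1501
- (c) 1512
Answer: c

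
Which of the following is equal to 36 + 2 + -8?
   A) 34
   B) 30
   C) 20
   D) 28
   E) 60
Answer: B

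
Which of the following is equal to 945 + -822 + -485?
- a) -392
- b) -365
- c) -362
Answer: c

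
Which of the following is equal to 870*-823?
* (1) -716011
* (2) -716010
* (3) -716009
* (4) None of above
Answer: 2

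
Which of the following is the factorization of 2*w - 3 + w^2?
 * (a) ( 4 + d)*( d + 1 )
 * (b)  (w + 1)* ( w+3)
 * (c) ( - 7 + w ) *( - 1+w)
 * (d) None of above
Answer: d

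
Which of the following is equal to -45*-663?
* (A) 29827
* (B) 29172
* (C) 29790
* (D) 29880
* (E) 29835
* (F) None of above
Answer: E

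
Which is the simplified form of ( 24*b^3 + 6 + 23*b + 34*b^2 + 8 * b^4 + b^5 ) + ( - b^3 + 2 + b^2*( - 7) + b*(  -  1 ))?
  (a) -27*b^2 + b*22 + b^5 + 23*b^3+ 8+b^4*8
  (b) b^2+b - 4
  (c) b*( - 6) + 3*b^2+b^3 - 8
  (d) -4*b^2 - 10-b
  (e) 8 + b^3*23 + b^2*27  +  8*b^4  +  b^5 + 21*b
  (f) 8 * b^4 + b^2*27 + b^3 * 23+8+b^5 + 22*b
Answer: f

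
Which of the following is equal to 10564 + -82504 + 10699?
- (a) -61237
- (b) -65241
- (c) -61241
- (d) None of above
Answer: c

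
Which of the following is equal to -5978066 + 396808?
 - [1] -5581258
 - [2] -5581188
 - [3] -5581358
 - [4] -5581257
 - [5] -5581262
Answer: 1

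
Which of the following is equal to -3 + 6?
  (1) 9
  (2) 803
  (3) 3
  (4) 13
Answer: 3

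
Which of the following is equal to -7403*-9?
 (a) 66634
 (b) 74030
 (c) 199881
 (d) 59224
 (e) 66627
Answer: e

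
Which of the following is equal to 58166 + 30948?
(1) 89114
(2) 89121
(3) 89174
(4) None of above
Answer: 1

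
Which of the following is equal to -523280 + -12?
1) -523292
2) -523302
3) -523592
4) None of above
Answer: 1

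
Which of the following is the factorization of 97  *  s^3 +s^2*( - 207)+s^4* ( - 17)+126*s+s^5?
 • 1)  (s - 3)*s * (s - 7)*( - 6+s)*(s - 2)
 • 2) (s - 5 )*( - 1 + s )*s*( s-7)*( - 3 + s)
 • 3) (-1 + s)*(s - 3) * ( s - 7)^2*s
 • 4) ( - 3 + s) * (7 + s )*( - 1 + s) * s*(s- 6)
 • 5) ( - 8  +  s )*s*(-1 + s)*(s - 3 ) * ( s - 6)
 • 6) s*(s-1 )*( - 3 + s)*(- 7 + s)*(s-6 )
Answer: 6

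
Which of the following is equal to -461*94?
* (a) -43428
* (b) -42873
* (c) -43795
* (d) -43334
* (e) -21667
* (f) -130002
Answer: d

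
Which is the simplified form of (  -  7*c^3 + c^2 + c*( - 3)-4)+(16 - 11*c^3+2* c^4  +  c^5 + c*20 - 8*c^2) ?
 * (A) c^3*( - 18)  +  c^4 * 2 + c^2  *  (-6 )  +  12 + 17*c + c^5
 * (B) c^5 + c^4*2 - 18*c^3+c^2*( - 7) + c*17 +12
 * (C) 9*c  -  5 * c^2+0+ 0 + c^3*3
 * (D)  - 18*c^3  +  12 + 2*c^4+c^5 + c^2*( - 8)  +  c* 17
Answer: B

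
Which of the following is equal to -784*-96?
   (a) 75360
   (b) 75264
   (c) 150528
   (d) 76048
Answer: b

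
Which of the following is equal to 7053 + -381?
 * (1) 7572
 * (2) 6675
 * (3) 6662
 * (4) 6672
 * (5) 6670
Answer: 4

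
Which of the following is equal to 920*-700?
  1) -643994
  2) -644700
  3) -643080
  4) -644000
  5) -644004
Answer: 4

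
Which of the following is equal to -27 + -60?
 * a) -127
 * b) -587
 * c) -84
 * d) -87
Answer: d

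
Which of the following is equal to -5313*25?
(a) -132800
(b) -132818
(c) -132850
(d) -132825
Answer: d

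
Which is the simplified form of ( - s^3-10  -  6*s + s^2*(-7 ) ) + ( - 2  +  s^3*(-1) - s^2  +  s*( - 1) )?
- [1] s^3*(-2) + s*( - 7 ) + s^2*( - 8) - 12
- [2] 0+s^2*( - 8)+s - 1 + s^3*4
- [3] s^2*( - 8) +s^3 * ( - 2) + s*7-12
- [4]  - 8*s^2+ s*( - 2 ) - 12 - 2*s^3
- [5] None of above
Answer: 1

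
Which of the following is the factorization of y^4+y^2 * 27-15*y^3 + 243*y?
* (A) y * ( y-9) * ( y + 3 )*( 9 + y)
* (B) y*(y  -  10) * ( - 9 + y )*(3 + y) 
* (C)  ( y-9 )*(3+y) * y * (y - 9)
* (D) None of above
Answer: C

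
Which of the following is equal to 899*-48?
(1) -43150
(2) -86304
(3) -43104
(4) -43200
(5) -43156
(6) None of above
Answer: 6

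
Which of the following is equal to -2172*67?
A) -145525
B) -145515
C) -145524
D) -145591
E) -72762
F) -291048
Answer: C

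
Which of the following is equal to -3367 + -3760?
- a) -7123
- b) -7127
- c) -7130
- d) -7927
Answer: b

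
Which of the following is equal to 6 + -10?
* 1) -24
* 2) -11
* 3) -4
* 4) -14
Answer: 3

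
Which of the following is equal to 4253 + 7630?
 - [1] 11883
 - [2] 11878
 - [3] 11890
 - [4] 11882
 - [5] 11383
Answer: 1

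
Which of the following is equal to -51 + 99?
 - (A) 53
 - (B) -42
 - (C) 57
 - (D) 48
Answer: D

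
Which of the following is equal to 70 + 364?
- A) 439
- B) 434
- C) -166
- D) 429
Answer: B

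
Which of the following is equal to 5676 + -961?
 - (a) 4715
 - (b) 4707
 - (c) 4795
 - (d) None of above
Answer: a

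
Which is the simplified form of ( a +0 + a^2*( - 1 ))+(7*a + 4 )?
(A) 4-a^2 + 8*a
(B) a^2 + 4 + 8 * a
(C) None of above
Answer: A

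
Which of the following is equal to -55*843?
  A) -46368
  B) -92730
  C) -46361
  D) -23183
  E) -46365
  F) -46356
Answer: E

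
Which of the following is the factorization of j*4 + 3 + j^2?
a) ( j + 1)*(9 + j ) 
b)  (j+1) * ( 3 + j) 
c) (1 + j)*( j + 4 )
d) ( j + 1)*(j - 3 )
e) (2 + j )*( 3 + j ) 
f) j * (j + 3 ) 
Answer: b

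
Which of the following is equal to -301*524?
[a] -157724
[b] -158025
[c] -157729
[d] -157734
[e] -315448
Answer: a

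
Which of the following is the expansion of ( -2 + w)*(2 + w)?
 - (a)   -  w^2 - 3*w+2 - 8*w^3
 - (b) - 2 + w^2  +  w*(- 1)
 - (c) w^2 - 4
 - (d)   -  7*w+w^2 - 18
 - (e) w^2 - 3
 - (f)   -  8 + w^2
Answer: c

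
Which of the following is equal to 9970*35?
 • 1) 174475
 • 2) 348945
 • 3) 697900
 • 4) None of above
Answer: 4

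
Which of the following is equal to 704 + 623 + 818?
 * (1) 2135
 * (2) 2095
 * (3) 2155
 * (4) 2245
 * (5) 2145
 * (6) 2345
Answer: 5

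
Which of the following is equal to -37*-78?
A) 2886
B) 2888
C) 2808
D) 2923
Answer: A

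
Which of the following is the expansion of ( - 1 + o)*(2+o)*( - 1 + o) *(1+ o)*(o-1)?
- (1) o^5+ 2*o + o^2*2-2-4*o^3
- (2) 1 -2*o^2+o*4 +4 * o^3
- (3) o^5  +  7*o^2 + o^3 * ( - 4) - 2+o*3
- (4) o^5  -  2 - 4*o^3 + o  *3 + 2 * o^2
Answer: 4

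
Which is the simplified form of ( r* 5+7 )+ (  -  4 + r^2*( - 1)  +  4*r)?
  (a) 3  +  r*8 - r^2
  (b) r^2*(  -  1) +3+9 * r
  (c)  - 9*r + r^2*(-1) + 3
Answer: b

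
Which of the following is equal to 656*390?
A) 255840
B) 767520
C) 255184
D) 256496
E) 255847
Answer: A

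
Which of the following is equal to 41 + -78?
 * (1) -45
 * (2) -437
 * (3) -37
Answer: 3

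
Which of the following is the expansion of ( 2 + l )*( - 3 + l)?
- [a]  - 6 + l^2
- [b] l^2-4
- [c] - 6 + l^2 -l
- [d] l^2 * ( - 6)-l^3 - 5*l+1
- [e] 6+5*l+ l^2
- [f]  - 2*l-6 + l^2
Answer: c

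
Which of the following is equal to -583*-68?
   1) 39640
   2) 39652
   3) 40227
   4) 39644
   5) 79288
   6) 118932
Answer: 4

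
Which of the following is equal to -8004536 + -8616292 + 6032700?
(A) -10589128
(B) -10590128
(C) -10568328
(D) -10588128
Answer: D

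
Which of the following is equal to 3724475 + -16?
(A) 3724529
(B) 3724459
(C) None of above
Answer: B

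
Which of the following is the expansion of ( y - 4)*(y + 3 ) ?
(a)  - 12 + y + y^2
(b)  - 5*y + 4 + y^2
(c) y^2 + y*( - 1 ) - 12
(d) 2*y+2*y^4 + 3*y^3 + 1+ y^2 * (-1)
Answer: c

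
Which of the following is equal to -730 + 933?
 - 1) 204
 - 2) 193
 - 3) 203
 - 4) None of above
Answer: 3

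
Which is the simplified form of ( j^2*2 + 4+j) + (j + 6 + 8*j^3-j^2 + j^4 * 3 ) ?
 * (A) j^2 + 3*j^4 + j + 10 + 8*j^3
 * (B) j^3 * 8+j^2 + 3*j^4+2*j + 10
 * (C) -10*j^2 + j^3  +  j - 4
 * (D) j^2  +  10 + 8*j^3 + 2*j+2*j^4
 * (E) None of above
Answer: B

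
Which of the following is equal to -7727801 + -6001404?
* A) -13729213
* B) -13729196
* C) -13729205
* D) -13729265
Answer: C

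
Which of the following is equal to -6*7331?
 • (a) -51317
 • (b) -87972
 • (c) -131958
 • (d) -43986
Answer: d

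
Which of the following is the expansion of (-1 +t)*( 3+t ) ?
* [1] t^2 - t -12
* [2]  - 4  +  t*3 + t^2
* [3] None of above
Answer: 3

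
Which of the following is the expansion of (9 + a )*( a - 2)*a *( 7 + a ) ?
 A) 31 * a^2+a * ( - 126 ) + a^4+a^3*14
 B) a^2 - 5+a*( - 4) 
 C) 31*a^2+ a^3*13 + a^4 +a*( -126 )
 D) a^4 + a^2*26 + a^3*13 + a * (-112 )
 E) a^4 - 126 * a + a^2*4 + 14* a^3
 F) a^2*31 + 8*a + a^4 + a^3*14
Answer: A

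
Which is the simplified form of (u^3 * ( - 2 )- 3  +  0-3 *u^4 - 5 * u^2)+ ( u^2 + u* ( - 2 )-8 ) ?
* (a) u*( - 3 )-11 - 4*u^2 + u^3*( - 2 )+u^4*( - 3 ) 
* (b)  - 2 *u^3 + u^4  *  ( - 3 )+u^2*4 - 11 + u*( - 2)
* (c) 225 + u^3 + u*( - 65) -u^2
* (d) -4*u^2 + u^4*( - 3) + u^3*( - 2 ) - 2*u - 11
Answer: d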